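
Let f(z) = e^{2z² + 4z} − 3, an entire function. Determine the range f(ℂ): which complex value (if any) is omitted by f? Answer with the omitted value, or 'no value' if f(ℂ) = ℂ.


Little Picard bounds the complement of f(ℂ) to at most one point.
The exponent g(z) = 2z² + 4z is a nonconstant polynomial, hence surjective onto ℂ. So e^{g(z)} takes every value in {e^w : w ∈ ℂ} = ℂ ∖ {0}. Adding -3 shifts the range to ℂ ∖ {-3}. f omits exactly -3.

Omitted value: -3.


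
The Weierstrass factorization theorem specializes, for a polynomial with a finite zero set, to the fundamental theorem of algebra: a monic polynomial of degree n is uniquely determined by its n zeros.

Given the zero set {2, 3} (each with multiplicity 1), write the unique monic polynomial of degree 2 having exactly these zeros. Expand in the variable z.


The polynomial is p(z) = ∏_{α ∈ S} (z − α), where S = {2, 3}.
Expanding the product yields: p(z) = z^2 -5·z + 6.
The resulting polynomial has degree 2 and real coefficients as required.

p(z) = z^2 -5·z + 6.


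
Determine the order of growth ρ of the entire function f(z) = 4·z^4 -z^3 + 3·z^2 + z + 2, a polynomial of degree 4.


|f(z)| ≤ Σ|c_k|·r^k = O(r^4) as r → ∞. Polynomial growth is O(e^{r^ε}) for every ε > 0 (since r^4/e^{r^ε} → 0), so ρ ≤ ε for all ε > 0, i.e. ρ = 0. Every nonconstant polynomial has order 0.
Therefore ρ = 0.

Order ρ = 0.


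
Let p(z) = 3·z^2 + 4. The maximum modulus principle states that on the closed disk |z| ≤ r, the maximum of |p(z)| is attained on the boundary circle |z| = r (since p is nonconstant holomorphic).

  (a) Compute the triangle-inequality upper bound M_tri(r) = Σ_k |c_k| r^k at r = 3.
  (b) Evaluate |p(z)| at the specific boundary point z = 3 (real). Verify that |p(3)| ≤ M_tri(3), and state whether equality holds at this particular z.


Coefficients: c_0 = 4, c_1 = 0, c_2 = 3. Radius r = 3.
Part (a). Triangle bound: M_tri(r) = Σ_k |c_k| r^k
  = |4|·3^0 + |0|·3^1 + |3|·3^2
  = 4 + 0 + 27 = 31.
This bounds M(r) := max_{|z|=r} |p(z)| from above; equality holds iff all terms c_k z^k can be made to align in phase at a single z on |z|=r.
Part (b). At z = 3 (real, on the circle |z| = r):
  p(3) = (4)·3^0 + (0)·3^1 + (3)·3^2 = 31.
  |p(3)| = 31.
Since all nonzero coefficients share the same sign, |p(3)| = 31 = M_tri(3); the triangle bound is attained at z = 3, so in fact M(r) = 31.

M_tri(3) = 31; |p(3)| = 31; equality at z=3: yes.


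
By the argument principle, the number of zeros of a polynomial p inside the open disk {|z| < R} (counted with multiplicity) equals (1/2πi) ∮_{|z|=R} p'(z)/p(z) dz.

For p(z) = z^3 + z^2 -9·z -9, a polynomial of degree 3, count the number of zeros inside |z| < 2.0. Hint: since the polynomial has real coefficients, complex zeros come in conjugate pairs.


The zeros of p are: -1, -3, 3.
Their magnitudes are: 1, 3, 3.
Zeros with |z| < R = 2.0: -1.
Count = 1.
By the argument principle, (1/2πi) ∮_{|z|=R} p'(z)/p(z) dz equals exactly this count.

Number of zeros inside |z| < 2.0: 1.


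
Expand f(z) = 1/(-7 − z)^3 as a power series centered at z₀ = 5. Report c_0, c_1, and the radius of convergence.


Let w = z − z₀, so z = z₀ + w.
Then -7 − z = -7 − (z₀ + w) = (-7 − z₀) − w = -12 − w.
f(z) = 1/(-12 − w)^3 = (1/(-12)^3) · (1 − w/(-12))^{−3}.
By the binomial series (1−u)^{−3} = Σ_{n≥0} C(n+2, 2) u^n for |u|<1, with u = w/(-12):
  c_n = C(n+2, 2) / (-12)^(n+3).
  c_0 = 1/(-12)^3 = -1/1728.
  c_1 = 3/(-12)^4 = 1/6912.
The series is valid for |w/d| < 1, i.e. |z − z₀| < |d|.
Radius of convergence: R = |-7 − z₀| = |-12| = 12 (distance from z₀ to the singularity z = -7).

c_0 = -1/1728, c_1 = 1/6912; R = 12.


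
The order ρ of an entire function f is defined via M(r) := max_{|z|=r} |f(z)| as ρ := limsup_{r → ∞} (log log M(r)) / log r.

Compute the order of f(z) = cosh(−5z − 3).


cosh(w) is a linear combination of e^{iw} and e^{−iw} (or e^w, e^{−w} in the hyperbolic case), so |cosh(w)| ≤ e^{|w|}. With w = −5z − 3, |w| ≤ 5|z| + 3 = 5r + 3 on |z| = r, giving M(r) ≤ e^{5r + 3}, so ρ ≤ 1. On a suitable ray (z = it for sin/cos; z = t for sinh/cosh, t real → ∞), |cosh(−5z − 3)| grows like e^{5|t|}/2, so ρ ≥ 1. Hence ρ = 1.
Therefore ρ = 1.

Order ρ = 1.


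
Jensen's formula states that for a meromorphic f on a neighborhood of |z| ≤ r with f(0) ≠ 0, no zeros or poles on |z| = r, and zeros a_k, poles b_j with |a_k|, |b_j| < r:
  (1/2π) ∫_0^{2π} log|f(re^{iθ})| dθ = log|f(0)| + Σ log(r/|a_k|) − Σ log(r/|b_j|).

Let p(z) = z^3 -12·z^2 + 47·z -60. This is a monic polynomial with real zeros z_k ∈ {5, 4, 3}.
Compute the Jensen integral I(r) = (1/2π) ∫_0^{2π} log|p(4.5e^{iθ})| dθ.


Zeros: 3, 4, 5; r = 4.5.
Inside |z| < r: 3, 4. Outside (|z| ≥ r): 5.
p(0) = -60, so log|p(0)| = log(60) = 4.0943.
Apply Jensen: I(r) = log|p(0)| + Σ_k log(r/|z_k|), summed over zeros inside |z| < r.
  log(r/|z_k|) for z_k = 4: log(4.5/4) = 0.1178
  log(r/|z_k|) for z_k = 3: log(4.5/3) = 0.4055
  Outside zeros (5) contribute nothing to the Jensen sum.
Sum over inside zeros: 0.5232.
I(r) = log|p(0)| + (inside sum) = 4.0943 + 0.5232 = 4.6176.
Note: since some zeros are outside |z| ≤ r, the simplified n·log(r) form does NOT apply — only the inside zeros contribute.

I(r) ≈ 4.6176.


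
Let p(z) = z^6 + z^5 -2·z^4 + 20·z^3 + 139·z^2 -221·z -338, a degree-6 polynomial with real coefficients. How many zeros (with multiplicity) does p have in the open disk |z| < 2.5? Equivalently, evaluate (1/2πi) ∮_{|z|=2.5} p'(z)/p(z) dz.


The zeros of p are: (2 + 3i), (2 - 3i), (-3 + 2i), (-3 - 2i), 2, -1.
Their magnitudes are: 3.606, 3.606, 3.606, 3.606, 2, 1.
Zeros with |z| < R = 2.5: 2, -1.
Count = 2.
By the argument principle, (1/2πi) ∮_{|z|=R} p'(z)/p(z) dz equals exactly this count.

Number of zeros inside |z| < 2.5: 2.


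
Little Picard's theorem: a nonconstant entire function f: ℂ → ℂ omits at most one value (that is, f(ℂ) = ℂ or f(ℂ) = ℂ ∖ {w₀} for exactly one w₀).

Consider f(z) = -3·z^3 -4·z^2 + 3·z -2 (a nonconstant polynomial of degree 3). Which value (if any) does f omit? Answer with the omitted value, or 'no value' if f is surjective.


Little Picard bounds the complement of f(ℂ) to at most one point.
For every w ∈ ℂ, the equation p(z) − w = 0 is a nonconstant polynomial in z and hence has at least one root by the fundamental theorem of algebra. So p is surjective onto ℂ, omitting no value.

Omitted value: no value.


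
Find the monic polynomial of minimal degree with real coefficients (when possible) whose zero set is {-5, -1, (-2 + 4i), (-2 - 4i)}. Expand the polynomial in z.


The polynomial is p(z) = ∏_{α ∈ S} (z − α), where S = {-5, -1, (-2 + 4i), (-2 - 4i)}.
Expanding the product yields: p(z) = z^4 + 10·z^3 + 49·z^2 + 140·z + 100.
Note conjugate pairs combine to real quadratics: (z − (-2+4i))(z − (-2−4i)) = z² + 4z + 20.
The resulting polynomial has degree 4 and real coefficients as required.

p(z) = z^4 + 10·z^3 + 49·z^2 + 140·z + 100.


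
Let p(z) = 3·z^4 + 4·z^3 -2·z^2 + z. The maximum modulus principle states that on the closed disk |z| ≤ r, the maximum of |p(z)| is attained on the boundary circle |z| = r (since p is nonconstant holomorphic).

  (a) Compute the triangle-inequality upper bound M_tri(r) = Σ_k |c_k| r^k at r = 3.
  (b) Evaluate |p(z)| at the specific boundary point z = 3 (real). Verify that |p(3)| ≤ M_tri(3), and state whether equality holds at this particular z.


Coefficients: c_0 = 0, c_1 = 1, c_2 = -2, c_3 = 4, c_4 = 3. Radius r = 3.
Part (a). Triangle bound: M_tri(r) = Σ_k |c_k| r^k
  = |0|·3^0 + |1|·3^1 + |-2|·3^2 + |4|·3^3 + |3|·3^4
  = 0 + 3 + 18 + 108 + 243 = 372.
This bounds M(r) := max_{|z|=r} |p(z)| from above; equality holds iff all terms c_k z^k can be made to align in phase at a single z on |z|=r.
Part (b). At z = 3 (real, on the circle |z| = r):
  p(3) = (0)·3^0 + (1)·3^1 + (-2)·3^2 + (4)·3^3 + (3)·3^4 = 336.
  |p(3)| = 336.
Check: |p(3)| = 336 ≤ 372 = M_tri(3). ✓ Equality does not hold at z = 3 (the coefficients have mixed signs, so the terms do not all align in phase there).

M_tri(3) = 372; |p(3)| = 336; equality at z=3: no.


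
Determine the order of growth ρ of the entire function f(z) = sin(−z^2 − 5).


Write sin(w) = (e^{iw} ± e^{−iw})/(2 or 2i), so |sin(w)| ≤ e^{|w|}. With w = −z^2 − 5, |w| ≤ 1r^2 + 5 on |z|=r, giving M(r) ≤ e^{1r^2 + 5} and ρ ≤ 2. For the lower bound, choose z on |z|=r with -1z^2 purely imaginary of modulus 1r^2; then |sin(−z^2 − 5)| grows like e^{1r^2}/2, so ρ ≥ 2. Hence ρ = 2.
Therefore ρ = 2.

Order ρ = 2.


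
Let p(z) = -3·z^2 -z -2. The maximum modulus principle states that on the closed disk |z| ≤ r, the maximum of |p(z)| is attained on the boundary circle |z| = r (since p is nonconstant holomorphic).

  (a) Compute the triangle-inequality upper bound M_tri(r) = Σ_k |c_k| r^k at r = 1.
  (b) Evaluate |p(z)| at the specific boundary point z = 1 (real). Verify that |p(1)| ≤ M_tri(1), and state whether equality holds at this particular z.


Coefficients: c_0 = -2, c_1 = -1, c_2 = -3. Radius r = 1.
Part (a). Triangle bound: M_tri(r) = Σ_k |c_k| r^k
  = |-2|·1^0 + |-1|·1^1 + |-3|·1^2
  = 2 + 1 + 3 = 6.
This bounds M(r) := max_{|z|=r} |p(z)| from above; equality holds iff all terms c_k z^k can be made to align in phase at a single z on |z|=r.
Part (b). At z = 1 (real, on the circle |z| = r):
  p(1) = (-2)·1^0 + (-1)·1^1 + (-3)·1^2 = -6.
  |p(1)| = 6.
Since all nonzero coefficients share the same sign, |p(1)| = 6 = M_tri(1); the triangle bound is attained at z = 1, so in fact M(r) = 6.

M_tri(1) = 6; |p(1)| = 6; equality at z=1: yes.


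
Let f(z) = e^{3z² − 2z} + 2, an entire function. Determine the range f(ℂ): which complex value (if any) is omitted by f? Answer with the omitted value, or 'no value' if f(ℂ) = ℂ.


Little Picard bounds the complement of f(ℂ) to at most one point.
The exponent g(z) = 3z² − 2z is a nonconstant polynomial, hence surjective onto ℂ. So e^{g(z)} takes every value in {e^w : w ∈ ℂ} = ℂ ∖ {0}. Adding 2 shifts the range to ℂ ∖ {2}. f omits exactly 2.

Omitted value: 2.


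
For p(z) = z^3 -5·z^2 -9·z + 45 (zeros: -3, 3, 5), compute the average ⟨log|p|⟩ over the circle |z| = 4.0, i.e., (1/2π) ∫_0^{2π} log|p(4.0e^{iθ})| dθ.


Zeros: -3, 3, 5; r = 4.0.
Inside |z| < r: -3, 3. Outside (|z| ≥ r): 5.
p(0) = 45, so log|p(0)| = log(45) = 3.8067.
Apply Jensen: I(r) = log|p(0)| + Σ_k log(r/|z_k|), summed over zeros inside |z| < r.
  log(r/|z_k|) for z_k = -3: log(4.0/3) = 0.2877
  log(r/|z_k|) for z_k = 3: log(4.0/3) = 0.2877
  Outside zeros (5) contribute nothing to the Jensen sum.
Sum over inside zeros: 0.5754.
I(r) = log|p(0)| + (inside sum) = 3.8067 + 0.5754 = 4.3820.
Note: since some zeros are outside |z| ≤ r, the simplified n·log(r) form does NOT apply — only the inside zeros contribute.

I(r) ≈ 4.3820.


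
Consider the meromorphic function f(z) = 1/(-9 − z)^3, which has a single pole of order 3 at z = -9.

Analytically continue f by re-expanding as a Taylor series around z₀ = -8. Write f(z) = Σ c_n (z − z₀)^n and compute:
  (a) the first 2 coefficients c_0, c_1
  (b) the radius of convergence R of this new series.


Let w = z − z₀, so z = z₀ + w.
Then -9 − z = -9 − (z₀ + w) = (-9 − z₀) − w = -1 − w.
f(z) = 1/(-1 − w)^3 = (1/(-1)^3) · (1 − w/(-1))^{−3}.
By the binomial series (1−u)^{−3} = Σ_{n≥0} C(n+2, 2) u^n for |u|<1, with u = w/(-1):
  c_n = C(n+2, 2) / (-1)^(n+3).
  c_0 = 1/(-1)^3 = -1.
  c_1 = 3/(-1)^4 = 3.
The series is valid for |w/d| < 1, i.e. |z − z₀| < |d|.
Radius of convergence: R = |-9 − z₀| = |-1| = 1 (distance from z₀ to the singularity z = -9).

c_0 = -1, c_1 = 3; R = 1.


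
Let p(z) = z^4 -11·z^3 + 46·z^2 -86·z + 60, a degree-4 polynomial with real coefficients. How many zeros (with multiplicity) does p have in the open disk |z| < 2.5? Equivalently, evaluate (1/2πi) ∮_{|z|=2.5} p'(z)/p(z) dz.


The zeros of p are: 2, (3 + 1i), (3 - 1i), 3.
Their magnitudes are: 2, 3.162, 3.162, 3.
Zeros with |z| < R = 2.5: 2.
Count = 1.
By the argument principle, (1/2πi) ∮_{|z|=R} p'(z)/p(z) dz equals exactly this count.

Number of zeros inside |z| < 2.5: 1.


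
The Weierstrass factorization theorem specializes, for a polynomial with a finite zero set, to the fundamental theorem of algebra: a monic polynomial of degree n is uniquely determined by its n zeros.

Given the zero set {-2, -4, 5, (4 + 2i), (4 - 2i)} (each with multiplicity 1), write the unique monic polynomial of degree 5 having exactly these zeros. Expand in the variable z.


The polynomial is p(z) = ∏_{α ∈ S} (z − α), where S = {-2, -4, 5, (4 + 2i), (4 - 2i)}.
Expanding the product yields: p(z) = z^5 -7·z^4 -10·z^3 + 156·z^2 -120·z -800.
Note conjugate pairs combine to real quadratics: (z − (4+2i))(z − (4−2i)) = z² − 8z + 20.
The resulting polynomial has degree 5 and real coefficients as required.

p(z) = z^5 -7·z^4 -10·z^3 + 156·z^2 -120·z -800.


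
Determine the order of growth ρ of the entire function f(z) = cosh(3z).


cosh(w) is a linear combination of e^{iw} and e^{−iw} (or e^w, e^{−w} in the hyperbolic case), so |cosh(w)| ≤ e^{|w|}. With w = 3z, |w| ≤ 3|z| + 0 = 3r + 0 on |z| = r, giving M(r) ≤ e^{3r + 0}, so ρ ≤ 1. On a suitable ray (z = it for sin/cos; z = t for sinh/cosh, t real → ∞), |cosh(3z)| grows like e^{3|t|}/2, so ρ ≥ 1. Hence ρ = 1.
Therefore ρ = 1.

Order ρ = 1.


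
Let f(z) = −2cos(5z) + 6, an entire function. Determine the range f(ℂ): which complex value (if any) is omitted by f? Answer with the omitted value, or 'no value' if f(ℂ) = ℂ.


Little Picard bounds the complement of f(ℂ) to at most one point.
cos is entire and surjective onto ℂ: for every w ∈ ℂ, cos(ζ) = w has a solution ζ ∈ ℂ (e.g., via the complex inverse arccos). With ζ = 5z this gives z = ζ/(5). Then -2·cos(5z) takes every value in -2·ℂ = ℂ, and adding 6 is a bijection of ℂ. So f is surjective and omits no value. (Note: only on the real line is cos bounded by [−1, 1].)

Omitted value: no value.


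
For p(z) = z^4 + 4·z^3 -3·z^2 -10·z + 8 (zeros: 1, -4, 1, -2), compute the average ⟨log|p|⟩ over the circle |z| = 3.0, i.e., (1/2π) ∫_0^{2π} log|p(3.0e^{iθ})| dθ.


Zeros: -4, -2, 1, 1; r = 3.0.
Inside |z| < r: -2, 1, 1. Outside (|z| ≥ r): -4.
p(0) = 8, so log|p(0)| = log(8) = 2.0794.
Apply Jensen: I(r) = log|p(0)| + Σ_k log(r/|z_k|), summed over zeros inside |z| < r.
  log(r/|z_k|) for z_k = 1: log(3.0/1) = 1.0986
  log(r/|z_k|) for z_k = 1: log(3.0/1) = 1.0986
  log(r/|z_k|) for z_k = -2: log(3.0/2) = 0.4055
  Outside zeros (-4) contribute nothing to the Jensen sum.
Sum over inside zeros: 2.6027.
I(r) = log|p(0)| + (inside sum) = 2.0794 + 2.6027 = 4.6821.
Note: since some zeros are outside |z| ≤ r, the simplified n·log(r) form does NOT apply — only the inside zeros contribute.

I(r) ≈ 4.6821.


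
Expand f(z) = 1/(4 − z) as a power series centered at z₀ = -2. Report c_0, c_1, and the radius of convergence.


Let w = z − z₀, so z = z₀ + w.
Then 4 − z = 4 − (z₀ + w) = (4 − z₀) − w = 6 − w.
f(z) = 1/(6 − w) = (1/(6)) · 1/(1 − w/(6)) = Σ_{n≥0} w^n / (6)^(n+1).
So c_n = 1/(6)^(n+1):
  c_0 = 1/(6)^1 = 1/6.
  c_1 = 1/(6)^2 = 1/36.
The series is valid for |w/d| < 1, i.e. |z − z₀| < |d|.
Radius of convergence: R = |4 − z₀| = |6| = 6 (distance from z₀ to the singularity z = 4).

c_0 = 1/6, c_1 = 1/36; R = 6.


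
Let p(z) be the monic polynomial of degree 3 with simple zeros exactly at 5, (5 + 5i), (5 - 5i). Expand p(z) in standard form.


The polynomial is p(z) = ∏_{α ∈ S} (z − α), where S = {5, (5 + 5i), (5 - 5i)}.
Expanding the product yields: p(z) = z^3 -15·z^2 + 100·z -250.
Note conjugate pairs combine to real quadratics: (z − (5+5i))(z − (5−5i)) = z² − 10z + 50.
The resulting polynomial has degree 3 and real coefficients as required.

p(z) = z^3 -15·z^2 + 100·z -250.


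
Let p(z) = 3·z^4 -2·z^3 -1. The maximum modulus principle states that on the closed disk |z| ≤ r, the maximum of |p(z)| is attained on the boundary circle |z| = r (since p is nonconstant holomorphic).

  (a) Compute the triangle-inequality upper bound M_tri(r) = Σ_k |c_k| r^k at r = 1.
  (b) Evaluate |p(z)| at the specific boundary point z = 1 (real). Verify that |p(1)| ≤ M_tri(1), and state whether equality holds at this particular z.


Coefficients: c_0 = -1, c_1 = 0, c_2 = 0, c_3 = -2, c_4 = 3. Radius r = 1.
Part (a). Triangle bound: M_tri(r) = Σ_k |c_k| r^k
  = |-1|·1^0 + |0|·1^1 + |0|·1^2 + |-2|·1^3 + |3|·1^4
  = 1 + 0 + 0 + 2 + 3 = 6.
This bounds M(r) := max_{|z|=r} |p(z)| from above; equality holds iff all terms c_k z^k can be made to align in phase at a single z on |z|=r.
Part (b). At z = 1 (real, on the circle |z| = r):
  p(1) = (-1)·1^0 + (0)·1^1 + (0)·1^2 + (-2)·1^3 + (3)·1^4 = 0.
  |p(1)| = 0.
Check: |p(1)| = 0 ≤ 6 = M_tri(1). ✓ Equality does not hold at z = 1 (the coefficients have mixed signs, so the terms do not all align in phase there).

M_tri(1) = 6; |p(1)| = 0; equality at z=1: no.


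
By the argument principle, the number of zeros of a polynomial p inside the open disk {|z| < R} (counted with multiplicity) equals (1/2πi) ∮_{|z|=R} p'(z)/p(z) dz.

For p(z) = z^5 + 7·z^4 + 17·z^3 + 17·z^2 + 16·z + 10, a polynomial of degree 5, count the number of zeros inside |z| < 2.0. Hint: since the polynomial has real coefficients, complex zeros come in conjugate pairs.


The zeros of p are: (0 + 1i), (0 - 1i), (-3 + 1i), (-3 - 1i), -1.
Their magnitudes are: 1, 1, 3.162, 3.162, 1.
Zeros with |z| < R = 2.0: (0 + 1i), (0 - 1i), -1.
Count = 3.
By the argument principle, (1/2πi) ∮_{|z|=R} p'(z)/p(z) dz equals exactly this count.

Number of zeros inside |z| < 2.0: 3.


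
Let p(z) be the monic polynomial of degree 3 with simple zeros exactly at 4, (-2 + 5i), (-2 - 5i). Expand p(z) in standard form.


The polynomial is p(z) = ∏_{α ∈ S} (z − α), where S = {4, (-2 + 5i), (-2 - 5i)}.
Expanding the product yields: p(z) = z^3 + 13·z -116.
Note conjugate pairs combine to real quadratics: (z − (-2+5i))(z − (-2−5i)) = z² + 4z + 29.
The resulting polynomial has degree 3 and real coefficients as required.

p(z) = z^3 + 13·z -116.


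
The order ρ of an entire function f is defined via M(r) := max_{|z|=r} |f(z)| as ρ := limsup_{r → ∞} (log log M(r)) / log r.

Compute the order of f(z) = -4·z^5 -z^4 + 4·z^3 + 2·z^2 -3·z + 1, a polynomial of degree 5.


|f(z)| ≤ Σ|c_k|·r^k = O(r^5) as r → ∞. Polynomial growth is O(e^{r^ε}) for every ε > 0 (since r^5/e^{r^ε} → 0), so ρ ≤ ε for all ε > 0, i.e. ρ = 0. Every nonconstant polynomial has order 0.
Therefore ρ = 0.

Order ρ = 0.


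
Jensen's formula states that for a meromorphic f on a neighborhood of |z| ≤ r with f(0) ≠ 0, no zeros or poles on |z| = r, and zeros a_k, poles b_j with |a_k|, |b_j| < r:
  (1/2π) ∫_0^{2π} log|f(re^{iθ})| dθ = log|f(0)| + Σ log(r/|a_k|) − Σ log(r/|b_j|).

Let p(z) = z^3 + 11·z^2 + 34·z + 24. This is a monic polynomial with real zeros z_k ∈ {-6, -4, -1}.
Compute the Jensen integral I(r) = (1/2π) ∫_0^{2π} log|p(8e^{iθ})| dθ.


Zeros: -6, -4, -1; r = 8.
Inside |z| < r: -6, -4, -1. Outside (|z| ≥ r): ∅.
p(0) = 24, so log|p(0)| = log(24) = 3.1781.
Apply Jensen: I(r) = log|p(0)| + Σ_k log(r/|z_k|), summed over zeros inside |z| < r.
  log(r/|z_k|) for z_k = -6: log(8/6) = 0.2877
  log(r/|z_k|) for z_k = -4: log(8/4) = 0.6931
  log(r/|z_k|) for z_k = -1: log(8/1) = 2.0794
Sum over inside zeros: 3.0603.
I(r) = log|p(0)| + (inside sum) = 3.1781 + 3.0603 = 6.2383.
Closed form (all zeros inside, monic): I(r) = n·log(r) = 3·log(8) = 6.2383. ✓

I(r) ≈ 6.2383.


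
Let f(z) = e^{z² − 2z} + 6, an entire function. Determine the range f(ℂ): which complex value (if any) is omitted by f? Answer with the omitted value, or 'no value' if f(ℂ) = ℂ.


Little Picard bounds the complement of f(ℂ) to at most one point.
The exponent g(z) = z² − 2z is a nonconstant polynomial, hence surjective onto ℂ. So e^{g(z)} takes every value in {e^w : w ∈ ℂ} = ℂ ∖ {0}. Adding 6 shifts the range to ℂ ∖ {6}. f omits exactly 6.

Omitted value: 6.


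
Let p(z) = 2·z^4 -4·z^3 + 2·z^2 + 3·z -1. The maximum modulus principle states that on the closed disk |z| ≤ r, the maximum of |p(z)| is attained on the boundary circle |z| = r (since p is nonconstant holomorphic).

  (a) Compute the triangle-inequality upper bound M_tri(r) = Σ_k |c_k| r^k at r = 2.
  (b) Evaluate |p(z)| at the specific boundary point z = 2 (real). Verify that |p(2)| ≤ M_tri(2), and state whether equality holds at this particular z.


Coefficients: c_0 = -1, c_1 = 3, c_2 = 2, c_3 = -4, c_4 = 2. Radius r = 2.
Part (a). Triangle bound: M_tri(r) = Σ_k |c_k| r^k
  = |-1|·2^0 + |3|·2^1 + |2|·2^2 + |-4|·2^3 + |2|·2^4
  = 1 + 6 + 8 + 32 + 32 = 79.
This bounds M(r) := max_{|z|=r} |p(z)| from above; equality holds iff all terms c_k z^k can be made to align in phase at a single z on |z|=r.
Part (b). At z = 2 (real, on the circle |z| = r):
  p(2) = (-1)·2^0 + (3)·2^1 + (2)·2^2 + (-4)·2^3 + (2)·2^4 = 13.
  |p(2)| = 13.
Check: |p(2)| = 13 ≤ 79 = M_tri(2). ✓ Equality does not hold at z = 2 (the coefficients have mixed signs, so the terms do not all align in phase there).

M_tri(2) = 79; |p(2)| = 13; equality at z=2: no.


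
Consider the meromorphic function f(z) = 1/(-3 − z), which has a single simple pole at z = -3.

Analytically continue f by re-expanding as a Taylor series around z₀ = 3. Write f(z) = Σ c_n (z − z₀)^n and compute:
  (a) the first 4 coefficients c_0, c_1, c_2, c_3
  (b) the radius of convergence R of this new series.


Let w = z − z₀, so z = z₀ + w.
Then -3 − z = -3 − (z₀ + w) = (-3 − z₀) − w = -6 − w.
f(z) = 1/(-6 − w) = (1/(-6)) · 1/(1 − w/(-6)) = Σ_{n≥0} w^n / (-6)^(n+1).
So c_n = 1/(-6)^(n+1):
  c_0 = 1/(-6)^1 = -1/6.
  c_1 = 1/(-6)^2 = 1/36.
  c_2 = 1/(-6)^3 = -1/216.
  c_3 = 1/(-6)^4 = 1/1296.
The series is valid for |w/d| < 1, i.e. |z − z₀| < |d|.
Radius of convergence: R = |-3 − z₀| = |-6| = 6 (distance from z₀ to the singularity z = -3).

c_0 = -1/6, c_1 = 1/36, c_2 = -1/216, c_3 = 1/1296; R = 6.


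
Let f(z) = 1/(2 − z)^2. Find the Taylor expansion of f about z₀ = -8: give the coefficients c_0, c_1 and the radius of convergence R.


Let w = z − z₀, so z = z₀ + w.
Then 2 − z = 2 − (z₀ + w) = (2 − z₀) − w = 10 − w.
f(z) = 1/(10 − w)^2 = (1/(10)^2) · (1 − w/(10))^{−2}.
By the binomial series (1−u)^{−2} = Σ_{n≥0} C(n+1, 1) u^n for |u|<1, with u = w/(10):
  c_n = C(n+1, 1) / (10)^(n+2).
  c_0 = 1/(10)^2 = 1/100.
  c_1 = 2/(10)^3 = 1/500.
The series is valid for |w/d| < 1, i.e. |z − z₀| < |d|.
Radius of convergence: R = |2 − z₀| = |10| = 10 (distance from z₀ to the singularity z = 2).

c_0 = 1/100, c_1 = 1/500; R = 10.


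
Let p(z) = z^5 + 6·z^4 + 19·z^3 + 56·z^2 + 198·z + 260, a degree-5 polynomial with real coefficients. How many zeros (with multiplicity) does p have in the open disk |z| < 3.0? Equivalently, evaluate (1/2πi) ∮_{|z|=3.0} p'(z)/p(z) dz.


The zeros of p are: (1 + 3i), (1 - 3i), -2, (-3 + 2i), (-3 - 2i).
Their magnitudes are: 3.162, 3.162, 2, 3.606, 3.606.
Zeros with |z| < R = 3.0: -2.
Count = 1.
By the argument principle, (1/2πi) ∮_{|z|=R} p'(z)/p(z) dz equals exactly this count.

Number of zeros inside |z| < 3.0: 1.


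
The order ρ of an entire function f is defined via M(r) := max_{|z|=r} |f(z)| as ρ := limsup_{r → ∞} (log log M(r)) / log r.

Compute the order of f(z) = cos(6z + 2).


cos(w) is a linear combination of e^{iw} and e^{−iw} (or e^w, e^{−w} in the hyperbolic case), so |cos(w)| ≤ e^{|w|}. With w = 6z + 2, |w| ≤ 6|z| + 2 = 6r + 2 on |z| = r, giving M(r) ≤ e^{6r + 2}, so ρ ≤ 1. On a suitable ray (z = it for sin/cos; z = t for sinh/cosh, t real → ∞), |cos(6z + 2)| grows like e^{6|t|}/2, so ρ ≥ 1. Hence ρ = 1.
Therefore ρ = 1.

Order ρ = 1.


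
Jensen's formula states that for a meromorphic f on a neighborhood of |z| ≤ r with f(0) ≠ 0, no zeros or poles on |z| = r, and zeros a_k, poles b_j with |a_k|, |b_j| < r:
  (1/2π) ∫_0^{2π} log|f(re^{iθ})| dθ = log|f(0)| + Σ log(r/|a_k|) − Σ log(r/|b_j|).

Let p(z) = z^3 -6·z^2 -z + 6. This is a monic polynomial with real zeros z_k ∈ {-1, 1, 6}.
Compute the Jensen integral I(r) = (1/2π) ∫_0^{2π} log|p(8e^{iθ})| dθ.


Zeros: -1, 1, 6; r = 8.
Inside |z| < r: -1, 1, 6. Outside (|z| ≥ r): ∅.
p(0) = 6, so log|p(0)| = log(6) = 1.7918.
Apply Jensen: I(r) = log|p(0)| + Σ_k log(r/|z_k|), summed over zeros inside |z| < r.
  log(r/|z_k|) for z_k = -1: log(8/1) = 2.0794
  log(r/|z_k|) for z_k = 1: log(8/1) = 2.0794
  log(r/|z_k|) for z_k = 6: log(8/6) = 0.2877
Sum over inside zeros: 4.4466.
I(r) = log|p(0)| + (inside sum) = 1.7918 + 4.4466 = 6.2383.
Closed form (all zeros inside, monic): I(r) = n·log(r) = 3·log(8) = 6.2383. ✓

I(r) ≈ 6.2383.


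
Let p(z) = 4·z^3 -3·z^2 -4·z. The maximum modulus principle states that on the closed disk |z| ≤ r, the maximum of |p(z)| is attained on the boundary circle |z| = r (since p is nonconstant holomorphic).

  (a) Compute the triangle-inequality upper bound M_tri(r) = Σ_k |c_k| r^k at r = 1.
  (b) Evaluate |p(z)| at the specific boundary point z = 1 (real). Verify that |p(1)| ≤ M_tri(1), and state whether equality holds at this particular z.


Coefficients: c_0 = 0, c_1 = -4, c_2 = -3, c_3 = 4. Radius r = 1.
Part (a). Triangle bound: M_tri(r) = Σ_k |c_k| r^k
  = |0|·1^0 + |-4|·1^1 + |-3|·1^2 + |4|·1^3
  = 0 + 4 + 3 + 4 = 11.
This bounds M(r) := max_{|z|=r} |p(z)| from above; equality holds iff all terms c_k z^k can be made to align in phase at a single z on |z|=r.
Part (b). At z = 1 (real, on the circle |z| = r):
  p(1) = (0)·1^0 + (-4)·1^1 + (-3)·1^2 + (4)·1^3 = -3.
  |p(1)| = 3.
Check: |p(1)| = 3 ≤ 11 = M_tri(1). ✓ Equality does not hold at z = 1 (the coefficients have mixed signs, so the terms do not all align in phase there).

M_tri(1) = 11; |p(1)| = 3; equality at z=1: no.


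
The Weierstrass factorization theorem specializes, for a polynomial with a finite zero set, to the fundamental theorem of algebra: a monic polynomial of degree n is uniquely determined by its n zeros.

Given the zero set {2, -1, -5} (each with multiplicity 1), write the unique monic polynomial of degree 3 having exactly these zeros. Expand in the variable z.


The polynomial is p(z) = ∏_{α ∈ S} (z − α), where S = {2, -1, -5}.
Expanding the product yields: p(z) = z^3 + 4·z^2 -7·z -10.
The resulting polynomial has degree 3 and real coefficients as required.

p(z) = z^3 + 4·z^2 -7·z -10.


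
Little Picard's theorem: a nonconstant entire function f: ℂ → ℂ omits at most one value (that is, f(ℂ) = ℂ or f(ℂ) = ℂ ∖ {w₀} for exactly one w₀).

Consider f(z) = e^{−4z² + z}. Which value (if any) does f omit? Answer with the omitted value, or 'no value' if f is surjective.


Little Picard bounds the complement of f(ℂ) to at most one point.
The exponent g(z) = −4z² + z is a nonconstant polynomial, hence surjective onto ℂ. So e^{g(z)} takes every value in {e^w : w ∈ ℂ} = ℂ ∖ {0}. Adding 0 shifts the range to ℂ ∖ {0}. f omits exactly 0.

Omitted value: 0.


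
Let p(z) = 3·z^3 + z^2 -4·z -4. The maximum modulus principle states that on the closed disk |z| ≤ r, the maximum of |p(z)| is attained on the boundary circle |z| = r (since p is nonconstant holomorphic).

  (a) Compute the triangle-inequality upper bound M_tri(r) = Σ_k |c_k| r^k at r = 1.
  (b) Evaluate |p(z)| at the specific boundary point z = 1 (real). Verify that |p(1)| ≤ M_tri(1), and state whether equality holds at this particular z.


Coefficients: c_0 = -4, c_1 = -4, c_2 = 1, c_3 = 3. Radius r = 1.
Part (a). Triangle bound: M_tri(r) = Σ_k |c_k| r^k
  = |-4|·1^0 + |-4|·1^1 + |1|·1^2 + |3|·1^3
  = 4 + 4 + 1 + 3 = 12.
This bounds M(r) := max_{|z|=r} |p(z)| from above; equality holds iff all terms c_k z^k can be made to align in phase at a single z on |z|=r.
Part (b). At z = 1 (real, on the circle |z| = r):
  p(1) = (-4)·1^0 + (-4)·1^1 + (1)·1^2 + (3)·1^3 = -4.
  |p(1)| = 4.
Check: |p(1)| = 4 ≤ 12 = M_tri(1). ✓ Equality does not hold at z = 1 (the coefficients have mixed signs, so the terms do not all align in phase there).

M_tri(1) = 12; |p(1)| = 4; equality at z=1: no.


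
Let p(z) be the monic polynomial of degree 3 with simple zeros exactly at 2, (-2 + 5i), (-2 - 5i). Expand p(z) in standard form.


The polynomial is p(z) = ∏_{α ∈ S} (z − α), where S = {2, (-2 + 5i), (-2 - 5i)}.
Expanding the product yields: p(z) = z^3 + 2·z^2 + 21·z -58.
Note conjugate pairs combine to real quadratics: (z − (-2+5i))(z − (-2−5i)) = z² + 4z + 29.
The resulting polynomial has degree 3 and real coefficients as required.

p(z) = z^3 + 2·z^2 + 21·z -58.


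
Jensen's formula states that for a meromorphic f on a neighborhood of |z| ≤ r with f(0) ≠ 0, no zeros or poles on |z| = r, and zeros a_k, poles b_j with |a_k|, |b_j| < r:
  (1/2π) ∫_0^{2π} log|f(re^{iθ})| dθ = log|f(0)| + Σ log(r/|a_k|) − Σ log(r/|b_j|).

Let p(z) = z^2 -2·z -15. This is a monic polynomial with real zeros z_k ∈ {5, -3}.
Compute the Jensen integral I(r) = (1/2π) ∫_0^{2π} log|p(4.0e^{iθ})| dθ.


Zeros: -3, 5; r = 4.0.
Inside |z| < r: -3. Outside (|z| ≥ r): 5.
p(0) = -15, so log|p(0)| = log(15) = 2.7081.
Apply Jensen: I(r) = log|p(0)| + Σ_k log(r/|z_k|), summed over zeros inside |z| < r.
  log(r/|z_k|) for z_k = -3: log(4.0/3) = 0.2877
  Outside zeros (5) contribute nothing to the Jensen sum.
Sum over inside zeros: 0.2877.
I(r) = log|p(0)| + (inside sum) = 2.7081 + 0.2877 = 2.9957.
Note: since some zeros are outside |z| ≤ r, the simplified n·log(r) form does NOT apply — only the inside zeros contribute.

I(r) ≈ 2.9957.


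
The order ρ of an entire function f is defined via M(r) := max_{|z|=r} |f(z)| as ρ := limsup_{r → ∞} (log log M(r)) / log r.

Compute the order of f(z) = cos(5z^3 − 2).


Write cos(w) = (e^{iw} ± e^{−iw})/(2 or 2i), so |cos(w)| ≤ e^{|w|}. With w = 5z^3 − 2, |w| ≤ 5r^3 + 2 on |z|=r, giving M(r) ≤ e^{5r^3 + 2} and ρ ≤ 3. For the lower bound, choose z on |z|=r with 5z^3 purely imaginary of modulus 5r^3; then |cos(5z^3 − 2)| grows like e^{5r^3}/2, so ρ ≥ 3. Hence ρ = 3.
Therefore ρ = 3.

Order ρ = 3.


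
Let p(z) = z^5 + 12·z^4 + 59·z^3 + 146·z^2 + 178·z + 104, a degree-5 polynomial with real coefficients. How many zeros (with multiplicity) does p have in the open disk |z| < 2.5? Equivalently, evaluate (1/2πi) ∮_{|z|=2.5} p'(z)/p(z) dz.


The zeros of p are: (-3 + 2i), (-3 - 2i), (-1 + 1i), (-1 - 1i), -4.
Their magnitudes are: 3.606, 3.606, 1.414, 1.414, 4.
Zeros with |z| < R = 2.5: (-1 + 1i), (-1 - 1i).
Count = 2.
By the argument principle, (1/2πi) ∮_{|z|=R} p'(z)/p(z) dz equals exactly this count.

Number of zeros inside |z| < 2.5: 2.


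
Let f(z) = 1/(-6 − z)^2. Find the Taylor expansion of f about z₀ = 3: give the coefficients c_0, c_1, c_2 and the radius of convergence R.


Let w = z − z₀, so z = z₀ + w.
Then -6 − z = -6 − (z₀ + w) = (-6 − z₀) − w = -9 − w.
f(z) = 1/(-9 − w)^2 = (1/(-9)^2) · (1 − w/(-9))^{−2}.
By the binomial series (1−u)^{−2} = Σ_{n≥0} C(n+1, 1) u^n for |u|<1, with u = w/(-9):
  c_n = C(n+1, 1) / (-9)^(n+2).
  c_0 = 1/(-9)^2 = 1/81.
  c_1 = 2/(-9)^3 = -2/729.
  c_2 = 3/(-9)^4 = 1/2187.
The series is valid for |w/d| < 1, i.e. |z − z₀| < |d|.
Radius of convergence: R = |-6 − z₀| = |-9| = 9 (distance from z₀ to the singularity z = -6).

c_0 = 1/81, c_1 = -2/729, c_2 = 1/2187; R = 9.


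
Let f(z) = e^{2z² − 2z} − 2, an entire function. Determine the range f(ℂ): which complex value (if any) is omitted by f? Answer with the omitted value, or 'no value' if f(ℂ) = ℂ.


Little Picard bounds the complement of f(ℂ) to at most one point.
The exponent g(z) = 2z² − 2z is a nonconstant polynomial, hence surjective onto ℂ. So e^{g(z)} takes every value in {e^w : w ∈ ℂ} = ℂ ∖ {0}. Adding -2 shifts the range to ℂ ∖ {-2}. f omits exactly -2.

Omitted value: -2.


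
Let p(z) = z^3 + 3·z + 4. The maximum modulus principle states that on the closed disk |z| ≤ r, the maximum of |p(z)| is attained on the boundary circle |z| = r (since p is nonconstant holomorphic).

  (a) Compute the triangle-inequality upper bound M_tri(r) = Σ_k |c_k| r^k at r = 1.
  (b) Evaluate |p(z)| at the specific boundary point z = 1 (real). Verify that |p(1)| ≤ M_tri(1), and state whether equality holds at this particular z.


Coefficients: c_0 = 4, c_1 = 3, c_2 = 0, c_3 = 1. Radius r = 1.
Part (a). Triangle bound: M_tri(r) = Σ_k |c_k| r^k
  = |4|·1^0 + |3|·1^1 + |0|·1^2 + |1|·1^3
  = 4 + 3 + 0 + 1 = 8.
This bounds M(r) := max_{|z|=r} |p(z)| from above; equality holds iff all terms c_k z^k can be made to align in phase at a single z on |z|=r.
Part (b). At z = 1 (real, on the circle |z| = r):
  p(1) = (4)·1^0 + (3)·1^1 + (0)·1^2 + (1)·1^3 = 8.
  |p(1)| = 8.
Since all nonzero coefficients share the same sign, |p(1)| = 8 = M_tri(1); the triangle bound is attained at z = 1, so in fact M(r) = 8.

M_tri(1) = 8; |p(1)| = 8; equality at z=1: yes.


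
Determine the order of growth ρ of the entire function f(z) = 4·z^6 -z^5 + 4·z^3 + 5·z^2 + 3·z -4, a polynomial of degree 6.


|f(z)| ≤ Σ|c_k|·r^k = O(r^6) as r → ∞. Polynomial growth is O(e^{r^ε}) for every ε > 0 (since r^6/e^{r^ε} → 0), so ρ ≤ ε for all ε > 0, i.e. ρ = 0. Every nonconstant polynomial has order 0.
Therefore ρ = 0.

Order ρ = 0.


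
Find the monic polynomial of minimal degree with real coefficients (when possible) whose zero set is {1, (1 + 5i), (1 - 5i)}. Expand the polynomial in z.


The polynomial is p(z) = ∏_{α ∈ S} (z − α), where S = {1, (1 + 5i), (1 - 5i)}.
Expanding the product yields: p(z) = z^3 -3·z^2 + 28·z -26.
Note conjugate pairs combine to real quadratics: (z − (1+5i))(z − (1−5i)) = z² − 2z + 26.
The resulting polynomial has degree 3 and real coefficients as required.

p(z) = z^3 -3·z^2 + 28·z -26.


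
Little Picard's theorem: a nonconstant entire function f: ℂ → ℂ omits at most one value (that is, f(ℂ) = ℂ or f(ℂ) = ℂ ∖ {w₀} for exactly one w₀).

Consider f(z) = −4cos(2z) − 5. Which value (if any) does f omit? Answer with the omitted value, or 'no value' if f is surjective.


Little Picard bounds the complement of f(ℂ) to at most one point.
cos is entire and surjective onto ℂ: for every w ∈ ℂ, cos(ζ) = w has a solution ζ ∈ ℂ (e.g., via the complex inverse arccos). With ζ = 2z this gives z = ζ/(2). Then -4·cos(2z) takes every value in -4·ℂ = ℂ, and adding -5 is a bijection of ℂ. So f is surjective and omits no value. (Note: only on the real line is cos bounded by [−1, 1].)

Omitted value: no value.


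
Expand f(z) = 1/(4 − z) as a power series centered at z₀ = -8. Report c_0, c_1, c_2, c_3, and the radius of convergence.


Let w = z − z₀, so z = z₀ + w.
Then 4 − z = 4 − (z₀ + w) = (4 − z₀) − w = 12 − w.
f(z) = 1/(12 − w) = (1/(12)) · 1/(1 − w/(12)) = Σ_{n≥0} w^n / (12)^(n+1).
So c_n = 1/(12)^(n+1):
  c_0 = 1/(12)^1 = 1/12.
  c_1 = 1/(12)^2 = 1/144.
  c_2 = 1/(12)^3 = 1/1728.
  c_3 = 1/(12)^4 = 1/20736.
The series is valid for |w/d| < 1, i.e. |z − z₀| < |d|.
Radius of convergence: R = |4 − z₀| = |12| = 12 (distance from z₀ to the singularity z = 4).

c_0 = 1/12, c_1 = 1/144, c_2 = 1/1728, c_3 = 1/20736; R = 12.


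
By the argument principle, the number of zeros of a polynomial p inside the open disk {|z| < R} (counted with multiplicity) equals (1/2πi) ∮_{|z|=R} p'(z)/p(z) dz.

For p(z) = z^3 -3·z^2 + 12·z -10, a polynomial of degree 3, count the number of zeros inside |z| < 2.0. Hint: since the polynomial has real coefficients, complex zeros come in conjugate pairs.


The zeros of p are: (1 + 3i), (1 - 3i), 1.
Their magnitudes are: 3.162, 3.162, 1.
Zeros with |z| < R = 2.0: 1.
Count = 1.
By the argument principle, (1/2πi) ∮_{|z|=R} p'(z)/p(z) dz equals exactly this count.

Number of zeros inside |z| < 2.0: 1.


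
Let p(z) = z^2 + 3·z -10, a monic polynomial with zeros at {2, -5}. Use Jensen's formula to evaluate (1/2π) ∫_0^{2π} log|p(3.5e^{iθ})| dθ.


Zeros: -5, 2; r = 3.5.
Inside |z| < r: 2. Outside (|z| ≥ r): -5.
p(0) = -10, so log|p(0)| = log(10) = 2.3026.
Apply Jensen: I(r) = log|p(0)| + Σ_k log(r/|z_k|), summed over zeros inside |z| < r.
  log(r/|z_k|) for z_k = 2: log(3.5/2) = 0.5596
  Outside zeros (-5) contribute nothing to the Jensen sum.
Sum over inside zeros: 0.5596.
I(r) = log|p(0)| + (inside sum) = 2.3026 + 0.5596 = 2.8622.
Note: since some zeros are outside |z| ≤ r, the simplified n·log(r) form does NOT apply — only the inside zeros contribute.

I(r) ≈ 2.8622.


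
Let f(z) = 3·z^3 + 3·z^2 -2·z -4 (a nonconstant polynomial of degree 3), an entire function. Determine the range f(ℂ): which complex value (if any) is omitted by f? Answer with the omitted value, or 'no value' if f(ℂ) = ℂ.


Little Picard bounds the complement of f(ℂ) to at most one point.
For every w ∈ ℂ, the equation p(z) − w = 0 is a nonconstant polynomial in z and hence has at least one root by the fundamental theorem of algebra. So p is surjective onto ℂ, omitting no value.

Omitted value: no value.


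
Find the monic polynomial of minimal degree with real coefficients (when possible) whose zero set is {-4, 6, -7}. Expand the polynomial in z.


The polynomial is p(z) = ∏_{α ∈ S} (z − α), where S = {-4, 6, -7}.
Expanding the product yields: p(z) = z^3 + 5·z^2 -38·z -168.
The resulting polynomial has degree 3 and real coefficients as required.

p(z) = z^3 + 5·z^2 -38·z -168.


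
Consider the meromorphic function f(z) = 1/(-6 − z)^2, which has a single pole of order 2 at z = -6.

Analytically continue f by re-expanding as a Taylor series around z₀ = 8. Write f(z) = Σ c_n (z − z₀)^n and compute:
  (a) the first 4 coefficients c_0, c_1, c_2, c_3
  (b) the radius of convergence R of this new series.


Let w = z − z₀, so z = z₀ + w.
Then -6 − z = -6 − (z₀ + w) = (-6 − z₀) − w = -14 − w.
f(z) = 1/(-14 − w)^2 = (1/(-14)^2) · (1 − w/(-14))^{−2}.
By the binomial series (1−u)^{−2} = Σ_{n≥0} C(n+1, 1) u^n for |u|<1, with u = w/(-14):
  c_n = C(n+1, 1) / (-14)^(n+2).
  c_0 = 1/(-14)^2 = 1/196.
  c_1 = 2/(-14)^3 = -1/1372.
  c_2 = 3/(-14)^4 = 3/38416.
  c_3 = 4/(-14)^5 = -1/134456.
The series is valid for |w/d| < 1, i.e. |z − z₀| < |d|.
Radius of convergence: R = |-6 − z₀| = |-14| = 14 (distance from z₀ to the singularity z = -6).

c_0 = 1/196, c_1 = -1/1372, c_2 = 3/38416, c_3 = -1/134456; R = 14.


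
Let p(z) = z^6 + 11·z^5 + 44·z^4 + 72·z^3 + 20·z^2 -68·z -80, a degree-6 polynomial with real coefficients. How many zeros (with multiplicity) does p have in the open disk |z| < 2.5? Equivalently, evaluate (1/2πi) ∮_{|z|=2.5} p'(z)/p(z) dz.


The zeros of p are: -4, (-3 + 1i), (-3 - 1i), 1, (-1 + 1i), (-1 - 1i).
Their magnitudes are: 4, 3.162, 3.162, 1, 1.414, 1.414.
Zeros with |z| < R = 2.5: 1, (-1 + 1i), (-1 - 1i).
Count = 3.
By the argument principle, (1/2πi) ∮_{|z|=R} p'(z)/p(z) dz equals exactly this count.

Number of zeros inside |z| < 2.5: 3.


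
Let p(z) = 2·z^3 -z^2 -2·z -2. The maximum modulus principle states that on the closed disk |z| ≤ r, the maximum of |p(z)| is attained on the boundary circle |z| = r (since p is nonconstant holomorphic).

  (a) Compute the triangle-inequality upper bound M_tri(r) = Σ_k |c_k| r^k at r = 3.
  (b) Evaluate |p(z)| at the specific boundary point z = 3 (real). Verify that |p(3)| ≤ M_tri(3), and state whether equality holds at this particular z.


Coefficients: c_0 = -2, c_1 = -2, c_2 = -1, c_3 = 2. Radius r = 3.
Part (a). Triangle bound: M_tri(r) = Σ_k |c_k| r^k
  = |-2|·3^0 + |-2|·3^1 + |-1|·3^2 + |2|·3^3
  = 2 + 6 + 9 + 54 = 71.
This bounds M(r) := max_{|z|=r} |p(z)| from above; equality holds iff all terms c_k z^k can be made to align in phase at a single z on |z|=r.
Part (b). At z = 3 (real, on the circle |z| = r):
  p(3) = (-2)·3^0 + (-2)·3^1 + (-1)·3^2 + (2)·3^3 = 37.
  |p(3)| = 37.
Check: |p(3)| = 37 ≤ 71 = M_tri(3). ✓ Equality does not hold at z = 3 (the coefficients have mixed signs, so the terms do not all align in phase there).

M_tri(3) = 71; |p(3)| = 37; equality at z=3: no.
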